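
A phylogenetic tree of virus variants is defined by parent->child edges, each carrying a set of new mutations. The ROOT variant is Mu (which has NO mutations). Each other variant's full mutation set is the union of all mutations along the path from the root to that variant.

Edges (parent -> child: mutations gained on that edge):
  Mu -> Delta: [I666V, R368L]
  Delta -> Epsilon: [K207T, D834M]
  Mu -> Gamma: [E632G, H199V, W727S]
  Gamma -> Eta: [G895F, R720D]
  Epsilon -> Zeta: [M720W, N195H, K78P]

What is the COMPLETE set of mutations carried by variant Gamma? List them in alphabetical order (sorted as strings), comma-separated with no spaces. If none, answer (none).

At Mu: gained [] -> total []
At Gamma: gained ['E632G', 'H199V', 'W727S'] -> total ['E632G', 'H199V', 'W727S']

Answer: E632G,H199V,W727S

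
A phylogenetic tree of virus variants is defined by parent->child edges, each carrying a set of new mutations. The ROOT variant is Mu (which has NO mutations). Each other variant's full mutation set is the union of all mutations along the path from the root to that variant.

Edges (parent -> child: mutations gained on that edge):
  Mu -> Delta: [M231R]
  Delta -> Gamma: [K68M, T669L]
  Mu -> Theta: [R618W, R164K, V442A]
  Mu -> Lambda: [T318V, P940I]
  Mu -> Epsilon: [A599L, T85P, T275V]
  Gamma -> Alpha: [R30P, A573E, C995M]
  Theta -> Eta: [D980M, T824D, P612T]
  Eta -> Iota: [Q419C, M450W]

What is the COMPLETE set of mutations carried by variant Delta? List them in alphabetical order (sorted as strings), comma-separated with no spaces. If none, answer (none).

At Mu: gained [] -> total []
At Delta: gained ['M231R'] -> total ['M231R']

Answer: M231R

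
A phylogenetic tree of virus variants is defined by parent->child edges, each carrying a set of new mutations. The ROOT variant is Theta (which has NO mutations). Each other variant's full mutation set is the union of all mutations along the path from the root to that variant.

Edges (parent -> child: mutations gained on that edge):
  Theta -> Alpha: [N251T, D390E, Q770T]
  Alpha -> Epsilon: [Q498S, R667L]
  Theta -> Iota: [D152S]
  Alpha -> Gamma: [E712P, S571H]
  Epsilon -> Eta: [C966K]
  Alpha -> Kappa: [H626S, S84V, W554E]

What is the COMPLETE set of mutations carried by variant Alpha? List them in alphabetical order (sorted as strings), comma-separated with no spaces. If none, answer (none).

Answer: D390E,N251T,Q770T

Derivation:
At Theta: gained [] -> total []
At Alpha: gained ['N251T', 'D390E', 'Q770T'] -> total ['D390E', 'N251T', 'Q770T']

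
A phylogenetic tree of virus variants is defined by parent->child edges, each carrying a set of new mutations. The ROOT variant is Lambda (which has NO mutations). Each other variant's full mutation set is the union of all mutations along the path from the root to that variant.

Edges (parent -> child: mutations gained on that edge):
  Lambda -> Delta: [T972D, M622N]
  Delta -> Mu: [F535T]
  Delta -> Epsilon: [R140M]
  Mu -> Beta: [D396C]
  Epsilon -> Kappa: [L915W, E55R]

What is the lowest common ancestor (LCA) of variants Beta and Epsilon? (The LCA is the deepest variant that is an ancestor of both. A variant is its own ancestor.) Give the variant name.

Path from root to Beta: Lambda -> Delta -> Mu -> Beta
  ancestors of Beta: {Lambda, Delta, Mu, Beta}
Path from root to Epsilon: Lambda -> Delta -> Epsilon
  ancestors of Epsilon: {Lambda, Delta, Epsilon}
Common ancestors: {Lambda, Delta}
Walk up from Epsilon: Epsilon (not in ancestors of Beta), Delta (in ancestors of Beta), Lambda (in ancestors of Beta)
Deepest common ancestor (LCA) = Delta

Answer: Delta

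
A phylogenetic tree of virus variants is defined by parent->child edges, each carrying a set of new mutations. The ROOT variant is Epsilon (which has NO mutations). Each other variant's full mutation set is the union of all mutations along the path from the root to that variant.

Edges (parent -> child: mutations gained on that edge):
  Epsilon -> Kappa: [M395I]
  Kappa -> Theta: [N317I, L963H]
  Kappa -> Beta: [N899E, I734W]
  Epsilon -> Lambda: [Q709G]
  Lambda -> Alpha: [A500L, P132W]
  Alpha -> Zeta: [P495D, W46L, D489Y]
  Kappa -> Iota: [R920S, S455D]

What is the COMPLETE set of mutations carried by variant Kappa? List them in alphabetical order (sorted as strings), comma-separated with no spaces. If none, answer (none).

At Epsilon: gained [] -> total []
At Kappa: gained ['M395I'] -> total ['M395I']

Answer: M395I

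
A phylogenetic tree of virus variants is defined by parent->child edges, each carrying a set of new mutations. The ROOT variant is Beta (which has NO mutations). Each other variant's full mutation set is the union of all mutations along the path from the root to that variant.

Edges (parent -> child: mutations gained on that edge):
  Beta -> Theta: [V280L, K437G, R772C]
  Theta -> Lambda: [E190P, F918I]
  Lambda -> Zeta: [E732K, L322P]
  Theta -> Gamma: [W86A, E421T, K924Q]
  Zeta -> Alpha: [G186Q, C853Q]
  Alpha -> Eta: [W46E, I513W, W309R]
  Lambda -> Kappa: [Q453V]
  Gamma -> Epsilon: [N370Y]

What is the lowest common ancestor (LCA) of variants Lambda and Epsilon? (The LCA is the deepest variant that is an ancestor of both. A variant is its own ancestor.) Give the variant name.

Answer: Theta

Derivation:
Path from root to Lambda: Beta -> Theta -> Lambda
  ancestors of Lambda: {Beta, Theta, Lambda}
Path from root to Epsilon: Beta -> Theta -> Gamma -> Epsilon
  ancestors of Epsilon: {Beta, Theta, Gamma, Epsilon}
Common ancestors: {Beta, Theta}
Walk up from Epsilon: Epsilon (not in ancestors of Lambda), Gamma (not in ancestors of Lambda), Theta (in ancestors of Lambda), Beta (in ancestors of Lambda)
Deepest common ancestor (LCA) = Theta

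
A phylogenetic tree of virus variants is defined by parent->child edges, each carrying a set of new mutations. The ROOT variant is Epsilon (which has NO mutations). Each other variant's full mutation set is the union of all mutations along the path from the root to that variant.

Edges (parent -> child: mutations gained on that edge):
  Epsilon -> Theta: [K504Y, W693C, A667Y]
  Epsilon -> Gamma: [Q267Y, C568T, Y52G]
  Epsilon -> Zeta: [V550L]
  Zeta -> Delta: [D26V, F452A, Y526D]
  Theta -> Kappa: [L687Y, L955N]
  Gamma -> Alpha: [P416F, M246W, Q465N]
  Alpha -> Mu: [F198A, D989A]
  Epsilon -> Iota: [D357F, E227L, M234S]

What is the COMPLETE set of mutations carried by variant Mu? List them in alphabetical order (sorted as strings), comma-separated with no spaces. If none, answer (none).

At Epsilon: gained [] -> total []
At Gamma: gained ['Q267Y', 'C568T', 'Y52G'] -> total ['C568T', 'Q267Y', 'Y52G']
At Alpha: gained ['P416F', 'M246W', 'Q465N'] -> total ['C568T', 'M246W', 'P416F', 'Q267Y', 'Q465N', 'Y52G']
At Mu: gained ['F198A', 'D989A'] -> total ['C568T', 'D989A', 'F198A', 'M246W', 'P416F', 'Q267Y', 'Q465N', 'Y52G']

Answer: C568T,D989A,F198A,M246W,P416F,Q267Y,Q465N,Y52G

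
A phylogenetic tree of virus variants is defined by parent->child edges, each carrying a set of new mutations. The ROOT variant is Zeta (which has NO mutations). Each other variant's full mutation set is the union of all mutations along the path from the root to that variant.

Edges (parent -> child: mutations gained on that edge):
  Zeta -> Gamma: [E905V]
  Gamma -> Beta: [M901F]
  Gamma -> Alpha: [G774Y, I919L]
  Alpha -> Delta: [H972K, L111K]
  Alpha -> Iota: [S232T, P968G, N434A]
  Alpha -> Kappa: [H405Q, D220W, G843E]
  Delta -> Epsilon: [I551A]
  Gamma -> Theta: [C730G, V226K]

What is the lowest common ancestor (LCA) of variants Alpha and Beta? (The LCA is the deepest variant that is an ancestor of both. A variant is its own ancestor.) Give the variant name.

Path from root to Alpha: Zeta -> Gamma -> Alpha
  ancestors of Alpha: {Zeta, Gamma, Alpha}
Path from root to Beta: Zeta -> Gamma -> Beta
  ancestors of Beta: {Zeta, Gamma, Beta}
Common ancestors: {Zeta, Gamma}
Walk up from Beta: Beta (not in ancestors of Alpha), Gamma (in ancestors of Alpha), Zeta (in ancestors of Alpha)
Deepest common ancestor (LCA) = Gamma

Answer: Gamma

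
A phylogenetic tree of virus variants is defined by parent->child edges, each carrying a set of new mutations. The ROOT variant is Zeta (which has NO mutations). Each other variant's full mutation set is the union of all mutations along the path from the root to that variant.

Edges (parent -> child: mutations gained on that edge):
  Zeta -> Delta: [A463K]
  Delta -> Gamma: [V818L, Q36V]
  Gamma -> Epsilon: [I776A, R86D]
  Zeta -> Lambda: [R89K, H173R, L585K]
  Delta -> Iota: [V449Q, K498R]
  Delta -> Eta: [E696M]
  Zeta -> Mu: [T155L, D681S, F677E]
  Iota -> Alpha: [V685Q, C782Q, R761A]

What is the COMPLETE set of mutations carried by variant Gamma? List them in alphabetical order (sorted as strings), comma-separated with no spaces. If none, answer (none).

Answer: A463K,Q36V,V818L

Derivation:
At Zeta: gained [] -> total []
At Delta: gained ['A463K'] -> total ['A463K']
At Gamma: gained ['V818L', 'Q36V'] -> total ['A463K', 'Q36V', 'V818L']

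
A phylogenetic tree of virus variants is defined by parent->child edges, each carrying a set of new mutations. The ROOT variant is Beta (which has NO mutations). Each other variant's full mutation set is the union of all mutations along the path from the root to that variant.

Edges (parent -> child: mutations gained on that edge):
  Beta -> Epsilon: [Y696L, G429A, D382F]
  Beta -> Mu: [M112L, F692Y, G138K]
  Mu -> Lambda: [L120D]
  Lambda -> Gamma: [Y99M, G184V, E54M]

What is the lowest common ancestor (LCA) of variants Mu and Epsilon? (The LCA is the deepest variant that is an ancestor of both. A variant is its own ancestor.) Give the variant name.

Answer: Beta

Derivation:
Path from root to Mu: Beta -> Mu
  ancestors of Mu: {Beta, Mu}
Path from root to Epsilon: Beta -> Epsilon
  ancestors of Epsilon: {Beta, Epsilon}
Common ancestors: {Beta}
Walk up from Epsilon: Epsilon (not in ancestors of Mu), Beta (in ancestors of Mu)
Deepest common ancestor (LCA) = Beta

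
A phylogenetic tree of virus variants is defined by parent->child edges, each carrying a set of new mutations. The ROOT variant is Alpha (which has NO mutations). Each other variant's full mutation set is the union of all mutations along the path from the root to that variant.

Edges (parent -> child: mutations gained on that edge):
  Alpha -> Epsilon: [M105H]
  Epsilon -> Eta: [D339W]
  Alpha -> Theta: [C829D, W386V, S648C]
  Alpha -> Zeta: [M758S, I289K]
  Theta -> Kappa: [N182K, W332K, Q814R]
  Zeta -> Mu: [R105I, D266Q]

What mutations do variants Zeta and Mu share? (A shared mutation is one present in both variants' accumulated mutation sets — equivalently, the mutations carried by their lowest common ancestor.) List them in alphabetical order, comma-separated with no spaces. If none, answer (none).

Accumulating mutations along path to Zeta:
  At Alpha: gained [] -> total []
  At Zeta: gained ['M758S', 'I289K'] -> total ['I289K', 'M758S']
Mutations(Zeta) = ['I289K', 'M758S']
Accumulating mutations along path to Mu:
  At Alpha: gained [] -> total []
  At Zeta: gained ['M758S', 'I289K'] -> total ['I289K', 'M758S']
  At Mu: gained ['R105I', 'D266Q'] -> total ['D266Q', 'I289K', 'M758S', 'R105I']
Mutations(Mu) = ['D266Q', 'I289K', 'M758S', 'R105I']
Intersection: ['I289K', 'M758S'] ∩ ['D266Q', 'I289K', 'M758S', 'R105I'] = ['I289K', 'M758S']

Answer: I289K,M758S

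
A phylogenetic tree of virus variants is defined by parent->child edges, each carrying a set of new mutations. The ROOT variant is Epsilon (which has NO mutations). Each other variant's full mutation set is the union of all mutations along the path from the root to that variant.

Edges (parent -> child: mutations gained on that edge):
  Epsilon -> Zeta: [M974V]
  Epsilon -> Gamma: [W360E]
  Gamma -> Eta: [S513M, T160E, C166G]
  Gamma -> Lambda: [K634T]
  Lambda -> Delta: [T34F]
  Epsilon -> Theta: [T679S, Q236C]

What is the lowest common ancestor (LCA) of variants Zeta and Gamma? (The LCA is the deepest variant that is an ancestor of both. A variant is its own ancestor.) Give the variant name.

Path from root to Zeta: Epsilon -> Zeta
  ancestors of Zeta: {Epsilon, Zeta}
Path from root to Gamma: Epsilon -> Gamma
  ancestors of Gamma: {Epsilon, Gamma}
Common ancestors: {Epsilon}
Walk up from Gamma: Gamma (not in ancestors of Zeta), Epsilon (in ancestors of Zeta)
Deepest common ancestor (LCA) = Epsilon

Answer: Epsilon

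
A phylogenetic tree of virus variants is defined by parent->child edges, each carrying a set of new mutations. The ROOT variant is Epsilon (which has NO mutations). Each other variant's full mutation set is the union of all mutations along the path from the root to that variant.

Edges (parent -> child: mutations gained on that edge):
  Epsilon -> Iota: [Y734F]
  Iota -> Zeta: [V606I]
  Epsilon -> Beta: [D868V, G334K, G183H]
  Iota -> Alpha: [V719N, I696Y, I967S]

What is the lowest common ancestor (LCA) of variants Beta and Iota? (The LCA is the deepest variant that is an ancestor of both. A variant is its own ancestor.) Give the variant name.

Answer: Epsilon

Derivation:
Path from root to Beta: Epsilon -> Beta
  ancestors of Beta: {Epsilon, Beta}
Path from root to Iota: Epsilon -> Iota
  ancestors of Iota: {Epsilon, Iota}
Common ancestors: {Epsilon}
Walk up from Iota: Iota (not in ancestors of Beta), Epsilon (in ancestors of Beta)
Deepest common ancestor (LCA) = Epsilon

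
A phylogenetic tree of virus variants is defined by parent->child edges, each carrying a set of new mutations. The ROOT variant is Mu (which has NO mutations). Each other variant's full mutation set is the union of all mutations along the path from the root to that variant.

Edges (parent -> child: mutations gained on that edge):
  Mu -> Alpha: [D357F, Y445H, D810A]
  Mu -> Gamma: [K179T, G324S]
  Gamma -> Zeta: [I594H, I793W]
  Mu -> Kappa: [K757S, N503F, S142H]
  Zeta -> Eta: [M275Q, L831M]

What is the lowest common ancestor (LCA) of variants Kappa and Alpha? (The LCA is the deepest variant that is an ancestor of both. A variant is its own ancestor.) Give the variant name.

Path from root to Kappa: Mu -> Kappa
  ancestors of Kappa: {Mu, Kappa}
Path from root to Alpha: Mu -> Alpha
  ancestors of Alpha: {Mu, Alpha}
Common ancestors: {Mu}
Walk up from Alpha: Alpha (not in ancestors of Kappa), Mu (in ancestors of Kappa)
Deepest common ancestor (LCA) = Mu

Answer: Mu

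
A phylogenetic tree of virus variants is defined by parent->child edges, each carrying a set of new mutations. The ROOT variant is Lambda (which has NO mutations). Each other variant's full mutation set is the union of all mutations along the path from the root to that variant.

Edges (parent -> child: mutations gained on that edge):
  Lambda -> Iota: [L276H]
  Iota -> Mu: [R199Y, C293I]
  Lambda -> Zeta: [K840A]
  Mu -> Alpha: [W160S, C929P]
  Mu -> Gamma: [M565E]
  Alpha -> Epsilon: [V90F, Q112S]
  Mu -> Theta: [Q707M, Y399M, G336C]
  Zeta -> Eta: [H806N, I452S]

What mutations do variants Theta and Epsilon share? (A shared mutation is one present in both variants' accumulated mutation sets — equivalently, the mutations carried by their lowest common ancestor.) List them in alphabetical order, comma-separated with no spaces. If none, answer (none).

Answer: C293I,L276H,R199Y

Derivation:
Accumulating mutations along path to Theta:
  At Lambda: gained [] -> total []
  At Iota: gained ['L276H'] -> total ['L276H']
  At Mu: gained ['R199Y', 'C293I'] -> total ['C293I', 'L276H', 'R199Y']
  At Theta: gained ['Q707M', 'Y399M', 'G336C'] -> total ['C293I', 'G336C', 'L276H', 'Q707M', 'R199Y', 'Y399M']
Mutations(Theta) = ['C293I', 'G336C', 'L276H', 'Q707M', 'R199Y', 'Y399M']
Accumulating mutations along path to Epsilon:
  At Lambda: gained [] -> total []
  At Iota: gained ['L276H'] -> total ['L276H']
  At Mu: gained ['R199Y', 'C293I'] -> total ['C293I', 'L276H', 'R199Y']
  At Alpha: gained ['W160S', 'C929P'] -> total ['C293I', 'C929P', 'L276H', 'R199Y', 'W160S']
  At Epsilon: gained ['V90F', 'Q112S'] -> total ['C293I', 'C929P', 'L276H', 'Q112S', 'R199Y', 'V90F', 'W160S']
Mutations(Epsilon) = ['C293I', 'C929P', 'L276H', 'Q112S', 'R199Y', 'V90F', 'W160S']
Intersection: ['C293I', 'G336C', 'L276H', 'Q707M', 'R199Y', 'Y399M'] ∩ ['C293I', 'C929P', 'L276H', 'Q112S', 'R199Y', 'V90F', 'W160S'] = ['C293I', 'L276H', 'R199Y']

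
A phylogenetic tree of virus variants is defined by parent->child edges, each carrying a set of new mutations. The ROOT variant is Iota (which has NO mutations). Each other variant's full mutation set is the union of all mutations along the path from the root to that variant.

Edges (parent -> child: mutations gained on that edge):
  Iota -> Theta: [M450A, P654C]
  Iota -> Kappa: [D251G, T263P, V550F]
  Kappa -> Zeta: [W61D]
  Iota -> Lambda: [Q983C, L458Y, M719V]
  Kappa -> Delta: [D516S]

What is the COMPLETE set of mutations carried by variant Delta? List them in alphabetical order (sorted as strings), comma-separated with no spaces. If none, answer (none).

At Iota: gained [] -> total []
At Kappa: gained ['D251G', 'T263P', 'V550F'] -> total ['D251G', 'T263P', 'V550F']
At Delta: gained ['D516S'] -> total ['D251G', 'D516S', 'T263P', 'V550F']

Answer: D251G,D516S,T263P,V550F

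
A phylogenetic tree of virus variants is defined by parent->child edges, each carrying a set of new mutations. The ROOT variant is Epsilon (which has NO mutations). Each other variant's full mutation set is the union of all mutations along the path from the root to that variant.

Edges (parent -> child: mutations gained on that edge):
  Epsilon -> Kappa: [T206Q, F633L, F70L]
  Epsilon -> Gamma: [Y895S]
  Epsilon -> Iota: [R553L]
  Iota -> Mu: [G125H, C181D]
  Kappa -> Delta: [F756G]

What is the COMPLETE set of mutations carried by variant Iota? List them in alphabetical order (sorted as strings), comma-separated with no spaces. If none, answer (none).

Answer: R553L

Derivation:
At Epsilon: gained [] -> total []
At Iota: gained ['R553L'] -> total ['R553L']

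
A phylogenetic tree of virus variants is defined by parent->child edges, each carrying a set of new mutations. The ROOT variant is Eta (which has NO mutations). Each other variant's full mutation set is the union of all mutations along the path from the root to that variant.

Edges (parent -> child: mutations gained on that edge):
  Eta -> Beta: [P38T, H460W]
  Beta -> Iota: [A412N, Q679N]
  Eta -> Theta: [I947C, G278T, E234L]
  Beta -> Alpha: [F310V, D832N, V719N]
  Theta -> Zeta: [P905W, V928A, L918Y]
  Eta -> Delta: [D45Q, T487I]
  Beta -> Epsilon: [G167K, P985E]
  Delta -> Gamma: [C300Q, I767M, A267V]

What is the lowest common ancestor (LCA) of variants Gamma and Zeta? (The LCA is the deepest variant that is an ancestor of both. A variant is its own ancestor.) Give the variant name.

Path from root to Gamma: Eta -> Delta -> Gamma
  ancestors of Gamma: {Eta, Delta, Gamma}
Path from root to Zeta: Eta -> Theta -> Zeta
  ancestors of Zeta: {Eta, Theta, Zeta}
Common ancestors: {Eta}
Walk up from Zeta: Zeta (not in ancestors of Gamma), Theta (not in ancestors of Gamma), Eta (in ancestors of Gamma)
Deepest common ancestor (LCA) = Eta

Answer: Eta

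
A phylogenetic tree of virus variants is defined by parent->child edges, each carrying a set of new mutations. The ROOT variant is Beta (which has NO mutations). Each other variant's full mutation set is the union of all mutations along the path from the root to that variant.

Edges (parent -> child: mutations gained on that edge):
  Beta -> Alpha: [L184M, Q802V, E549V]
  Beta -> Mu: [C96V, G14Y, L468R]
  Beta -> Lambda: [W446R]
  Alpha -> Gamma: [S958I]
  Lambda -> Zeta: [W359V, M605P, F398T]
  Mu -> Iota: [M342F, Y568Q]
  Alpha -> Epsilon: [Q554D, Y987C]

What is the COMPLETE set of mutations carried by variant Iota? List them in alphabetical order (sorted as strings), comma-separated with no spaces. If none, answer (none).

Answer: C96V,G14Y,L468R,M342F,Y568Q

Derivation:
At Beta: gained [] -> total []
At Mu: gained ['C96V', 'G14Y', 'L468R'] -> total ['C96V', 'G14Y', 'L468R']
At Iota: gained ['M342F', 'Y568Q'] -> total ['C96V', 'G14Y', 'L468R', 'M342F', 'Y568Q']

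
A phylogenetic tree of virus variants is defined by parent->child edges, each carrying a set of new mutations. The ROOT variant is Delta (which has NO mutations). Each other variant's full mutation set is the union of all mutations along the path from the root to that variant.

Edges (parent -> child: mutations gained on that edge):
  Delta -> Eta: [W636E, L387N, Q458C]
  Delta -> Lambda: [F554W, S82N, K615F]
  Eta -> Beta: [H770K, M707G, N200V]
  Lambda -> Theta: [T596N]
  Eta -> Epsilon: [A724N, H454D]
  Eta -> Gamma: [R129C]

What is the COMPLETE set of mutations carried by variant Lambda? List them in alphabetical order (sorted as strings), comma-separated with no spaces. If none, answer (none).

At Delta: gained [] -> total []
At Lambda: gained ['F554W', 'S82N', 'K615F'] -> total ['F554W', 'K615F', 'S82N']

Answer: F554W,K615F,S82N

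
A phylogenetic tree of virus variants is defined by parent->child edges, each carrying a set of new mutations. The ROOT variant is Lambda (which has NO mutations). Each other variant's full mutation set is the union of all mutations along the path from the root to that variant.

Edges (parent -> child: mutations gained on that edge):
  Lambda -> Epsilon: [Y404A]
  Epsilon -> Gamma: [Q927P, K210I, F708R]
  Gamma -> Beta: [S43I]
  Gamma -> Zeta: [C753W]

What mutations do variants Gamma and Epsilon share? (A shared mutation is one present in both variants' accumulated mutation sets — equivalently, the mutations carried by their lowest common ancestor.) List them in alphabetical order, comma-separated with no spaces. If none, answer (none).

Accumulating mutations along path to Gamma:
  At Lambda: gained [] -> total []
  At Epsilon: gained ['Y404A'] -> total ['Y404A']
  At Gamma: gained ['Q927P', 'K210I', 'F708R'] -> total ['F708R', 'K210I', 'Q927P', 'Y404A']
Mutations(Gamma) = ['F708R', 'K210I', 'Q927P', 'Y404A']
Accumulating mutations along path to Epsilon:
  At Lambda: gained [] -> total []
  At Epsilon: gained ['Y404A'] -> total ['Y404A']
Mutations(Epsilon) = ['Y404A']
Intersection: ['F708R', 'K210I', 'Q927P', 'Y404A'] ∩ ['Y404A'] = ['Y404A']

Answer: Y404A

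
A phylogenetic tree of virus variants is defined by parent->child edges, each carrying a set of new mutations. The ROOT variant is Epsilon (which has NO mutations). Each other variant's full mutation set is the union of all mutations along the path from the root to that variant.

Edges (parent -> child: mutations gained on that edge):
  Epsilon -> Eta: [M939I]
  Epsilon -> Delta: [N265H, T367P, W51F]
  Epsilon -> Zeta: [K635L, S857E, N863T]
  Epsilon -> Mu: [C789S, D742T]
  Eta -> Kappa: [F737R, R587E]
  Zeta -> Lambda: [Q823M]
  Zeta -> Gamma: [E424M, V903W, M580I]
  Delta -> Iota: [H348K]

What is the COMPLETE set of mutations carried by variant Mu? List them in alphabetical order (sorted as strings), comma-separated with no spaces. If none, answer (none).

At Epsilon: gained [] -> total []
At Mu: gained ['C789S', 'D742T'] -> total ['C789S', 'D742T']

Answer: C789S,D742T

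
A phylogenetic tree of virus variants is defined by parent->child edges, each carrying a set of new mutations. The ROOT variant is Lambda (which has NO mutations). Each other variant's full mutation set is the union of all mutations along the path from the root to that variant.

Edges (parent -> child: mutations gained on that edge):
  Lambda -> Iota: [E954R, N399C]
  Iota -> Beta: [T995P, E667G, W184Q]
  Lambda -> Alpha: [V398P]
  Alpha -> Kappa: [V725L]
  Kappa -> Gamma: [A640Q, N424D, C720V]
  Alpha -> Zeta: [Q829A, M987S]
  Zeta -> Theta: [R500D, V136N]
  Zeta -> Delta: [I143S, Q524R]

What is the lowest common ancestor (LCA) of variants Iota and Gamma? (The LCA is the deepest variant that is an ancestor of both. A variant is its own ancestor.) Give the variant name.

Answer: Lambda

Derivation:
Path from root to Iota: Lambda -> Iota
  ancestors of Iota: {Lambda, Iota}
Path from root to Gamma: Lambda -> Alpha -> Kappa -> Gamma
  ancestors of Gamma: {Lambda, Alpha, Kappa, Gamma}
Common ancestors: {Lambda}
Walk up from Gamma: Gamma (not in ancestors of Iota), Kappa (not in ancestors of Iota), Alpha (not in ancestors of Iota), Lambda (in ancestors of Iota)
Deepest common ancestor (LCA) = Lambda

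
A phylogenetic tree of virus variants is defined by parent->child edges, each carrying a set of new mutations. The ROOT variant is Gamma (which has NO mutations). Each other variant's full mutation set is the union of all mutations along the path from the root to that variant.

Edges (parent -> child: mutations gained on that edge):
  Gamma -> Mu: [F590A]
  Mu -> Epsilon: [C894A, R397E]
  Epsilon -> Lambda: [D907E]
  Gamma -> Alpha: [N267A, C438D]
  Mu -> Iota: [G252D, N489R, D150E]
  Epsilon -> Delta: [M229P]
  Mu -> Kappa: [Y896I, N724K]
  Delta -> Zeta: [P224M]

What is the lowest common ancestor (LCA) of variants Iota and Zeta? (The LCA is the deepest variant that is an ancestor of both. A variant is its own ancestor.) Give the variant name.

Answer: Mu

Derivation:
Path from root to Iota: Gamma -> Mu -> Iota
  ancestors of Iota: {Gamma, Mu, Iota}
Path from root to Zeta: Gamma -> Mu -> Epsilon -> Delta -> Zeta
  ancestors of Zeta: {Gamma, Mu, Epsilon, Delta, Zeta}
Common ancestors: {Gamma, Mu}
Walk up from Zeta: Zeta (not in ancestors of Iota), Delta (not in ancestors of Iota), Epsilon (not in ancestors of Iota), Mu (in ancestors of Iota), Gamma (in ancestors of Iota)
Deepest common ancestor (LCA) = Mu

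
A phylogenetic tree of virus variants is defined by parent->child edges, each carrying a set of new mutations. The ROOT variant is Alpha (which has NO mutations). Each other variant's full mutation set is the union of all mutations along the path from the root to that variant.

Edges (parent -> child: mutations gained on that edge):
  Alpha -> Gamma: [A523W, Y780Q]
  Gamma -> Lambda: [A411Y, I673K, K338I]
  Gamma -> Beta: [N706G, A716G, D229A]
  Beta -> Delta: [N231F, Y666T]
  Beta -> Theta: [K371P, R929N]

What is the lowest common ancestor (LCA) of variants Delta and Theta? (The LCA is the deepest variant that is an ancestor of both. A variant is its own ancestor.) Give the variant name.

Path from root to Delta: Alpha -> Gamma -> Beta -> Delta
  ancestors of Delta: {Alpha, Gamma, Beta, Delta}
Path from root to Theta: Alpha -> Gamma -> Beta -> Theta
  ancestors of Theta: {Alpha, Gamma, Beta, Theta}
Common ancestors: {Alpha, Gamma, Beta}
Walk up from Theta: Theta (not in ancestors of Delta), Beta (in ancestors of Delta), Gamma (in ancestors of Delta), Alpha (in ancestors of Delta)
Deepest common ancestor (LCA) = Beta

Answer: Beta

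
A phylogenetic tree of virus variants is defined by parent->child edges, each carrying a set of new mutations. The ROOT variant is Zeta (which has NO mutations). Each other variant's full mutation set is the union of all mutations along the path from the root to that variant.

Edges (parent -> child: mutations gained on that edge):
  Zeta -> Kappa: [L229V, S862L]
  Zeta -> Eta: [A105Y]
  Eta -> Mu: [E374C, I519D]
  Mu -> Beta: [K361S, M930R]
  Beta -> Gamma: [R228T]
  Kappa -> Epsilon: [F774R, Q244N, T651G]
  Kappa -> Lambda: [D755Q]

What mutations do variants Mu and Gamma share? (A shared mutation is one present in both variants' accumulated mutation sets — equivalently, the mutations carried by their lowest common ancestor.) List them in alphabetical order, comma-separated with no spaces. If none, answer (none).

Accumulating mutations along path to Mu:
  At Zeta: gained [] -> total []
  At Eta: gained ['A105Y'] -> total ['A105Y']
  At Mu: gained ['E374C', 'I519D'] -> total ['A105Y', 'E374C', 'I519D']
Mutations(Mu) = ['A105Y', 'E374C', 'I519D']
Accumulating mutations along path to Gamma:
  At Zeta: gained [] -> total []
  At Eta: gained ['A105Y'] -> total ['A105Y']
  At Mu: gained ['E374C', 'I519D'] -> total ['A105Y', 'E374C', 'I519D']
  At Beta: gained ['K361S', 'M930R'] -> total ['A105Y', 'E374C', 'I519D', 'K361S', 'M930R']
  At Gamma: gained ['R228T'] -> total ['A105Y', 'E374C', 'I519D', 'K361S', 'M930R', 'R228T']
Mutations(Gamma) = ['A105Y', 'E374C', 'I519D', 'K361S', 'M930R', 'R228T']
Intersection: ['A105Y', 'E374C', 'I519D'] ∩ ['A105Y', 'E374C', 'I519D', 'K361S', 'M930R', 'R228T'] = ['A105Y', 'E374C', 'I519D']

Answer: A105Y,E374C,I519D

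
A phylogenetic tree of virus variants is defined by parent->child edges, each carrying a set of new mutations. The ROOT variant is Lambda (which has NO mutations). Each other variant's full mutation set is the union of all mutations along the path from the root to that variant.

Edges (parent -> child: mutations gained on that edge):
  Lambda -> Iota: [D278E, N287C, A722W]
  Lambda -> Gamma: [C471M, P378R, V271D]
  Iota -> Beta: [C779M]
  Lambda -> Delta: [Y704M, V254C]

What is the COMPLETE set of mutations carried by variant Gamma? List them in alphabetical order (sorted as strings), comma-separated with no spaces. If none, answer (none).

At Lambda: gained [] -> total []
At Gamma: gained ['C471M', 'P378R', 'V271D'] -> total ['C471M', 'P378R', 'V271D']

Answer: C471M,P378R,V271D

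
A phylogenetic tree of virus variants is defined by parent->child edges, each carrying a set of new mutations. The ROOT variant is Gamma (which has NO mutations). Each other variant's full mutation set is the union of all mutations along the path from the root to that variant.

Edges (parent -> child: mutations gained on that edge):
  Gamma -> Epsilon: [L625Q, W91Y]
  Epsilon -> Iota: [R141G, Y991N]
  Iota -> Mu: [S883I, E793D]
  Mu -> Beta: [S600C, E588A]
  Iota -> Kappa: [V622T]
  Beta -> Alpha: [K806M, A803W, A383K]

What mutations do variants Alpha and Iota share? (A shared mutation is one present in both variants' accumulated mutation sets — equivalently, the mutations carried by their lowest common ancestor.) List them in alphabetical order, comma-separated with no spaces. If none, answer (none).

Accumulating mutations along path to Alpha:
  At Gamma: gained [] -> total []
  At Epsilon: gained ['L625Q', 'W91Y'] -> total ['L625Q', 'W91Y']
  At Iota: gained ['R141G', 'Y991N'] -> total ['L625Q', 'R141G', 'W91Y', 'Y991N']
  At Mu: gained ['S883I', 'E793D'] -> total ['E793D', 'L625Q', 'R141G', 'S883I', 'W91Y', 'Y991N']
  At Beta: gained ['S600C', 'E588A'] -> total ['E588A', 'E793D', 'L625Q', 'R141G', 'S600C', 'S883I', 'W91Y', 'Y991N']
  At Alpha: gained ['K806M', 'A803W', 'A383K'] -> total ['A383K', 'A803W', 'E588A', 'E793D', 'K806M', 'L625Q', 'R141G', 'S600C', 'S883I', 'W91Y', 'Y991N']
Mutations(Alpha) = ['A383K', 'A803W', 'E588A', 'E793D', 'K806M', 'L625Q', 'R141G', 'S600C', 'S883I', 'W91Y', 'Y991N']
Accumulating mutations along path to Iota:
  At Gamma: gained [] -> total []
  At Epsilon: gained ['L625Q', 'W91Y'] -> total ['L625Q', 'W91Y']
  At Iota: gained ['R141G', 'Y991N'] -> total ['L625Q', 'R141G', 'W91Y', 'Y991N']
Mutations(Iota) = ['L625Q', 'R141G', 'W91Y', 'Y991N']
Intersection: ['A383K', 'A803W', 'E588A', 'E793D', 'K806M', 'L625Q', 'R141G', 'S600C', 'S883I', 'W91Y', 'Y991N'] ∩ ['L625Q', 'R141G', 'W91Y', 'Y991N'] = ['L625Q', 'R141G', 'W91Y', 'Y991N']

Answer: L625Q,R141G,W91Y,Y991N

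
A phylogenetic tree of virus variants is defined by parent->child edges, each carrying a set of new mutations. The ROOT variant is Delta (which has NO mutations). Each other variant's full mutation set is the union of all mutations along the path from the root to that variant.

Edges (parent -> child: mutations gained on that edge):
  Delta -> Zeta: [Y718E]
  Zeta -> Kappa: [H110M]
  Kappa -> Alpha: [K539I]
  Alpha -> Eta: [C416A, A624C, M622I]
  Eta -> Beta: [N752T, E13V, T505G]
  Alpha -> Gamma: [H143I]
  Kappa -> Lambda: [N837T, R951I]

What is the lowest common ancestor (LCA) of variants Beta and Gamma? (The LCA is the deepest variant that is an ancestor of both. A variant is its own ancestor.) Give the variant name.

Answer: Alpha

Derivation:
Path from root to Beta: Delta -> Zeta -> Kappa -> Alpha -> Eta -> Beta
  ancestors of Beta: {Delta, Zeta, Kappa, Alpha, Eta, Beta}
Path from root to Gamma: Delta -> Zeta -> Kappa -> Alpha -> Gamma
  ancestors of Gamma: {Delta, Zeta, Kappa, Alpha, Gamma}
Common ancestors: {Delta, Zeta, Kappa, Alpha}
Walk up from Gamma: Gamma (not in ancestors of Beta), Alpha (in ancestors of Beta), Kappa (in ancestors of Beta), Zeta (in ancestors of Beta), Delta (in ancestors of Beta)
Deepest common ancestor (LCA) = Alpha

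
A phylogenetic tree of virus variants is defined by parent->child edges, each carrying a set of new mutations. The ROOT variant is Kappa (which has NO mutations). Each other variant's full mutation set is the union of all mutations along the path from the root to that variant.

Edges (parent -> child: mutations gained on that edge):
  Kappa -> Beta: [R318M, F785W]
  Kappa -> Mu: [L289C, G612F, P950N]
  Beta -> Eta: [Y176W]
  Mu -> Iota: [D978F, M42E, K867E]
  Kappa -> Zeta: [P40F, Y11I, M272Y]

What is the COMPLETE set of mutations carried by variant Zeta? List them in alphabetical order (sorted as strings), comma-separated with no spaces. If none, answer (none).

At Kappa: gained [] -> total []
At Zeta: gained ['P40F', 'Y11I', 'M272Y'] -> total ['M272Y', 'P40F', 'Y11I']

Answer: M272Y,P40F,Y11I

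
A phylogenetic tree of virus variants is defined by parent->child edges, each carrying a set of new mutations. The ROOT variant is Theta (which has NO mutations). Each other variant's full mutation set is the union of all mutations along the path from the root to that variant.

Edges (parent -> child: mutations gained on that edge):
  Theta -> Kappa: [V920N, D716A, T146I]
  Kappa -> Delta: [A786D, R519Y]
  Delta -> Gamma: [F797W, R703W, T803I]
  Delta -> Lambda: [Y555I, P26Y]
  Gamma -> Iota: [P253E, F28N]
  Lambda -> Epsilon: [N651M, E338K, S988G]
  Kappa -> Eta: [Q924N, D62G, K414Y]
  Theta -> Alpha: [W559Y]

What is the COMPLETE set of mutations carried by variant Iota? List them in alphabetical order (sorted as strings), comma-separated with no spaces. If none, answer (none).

Answer: A786D,D716A,F28N,F797W,P253E,R519Y,R703W,T146I,T803I,V920N

Derivation:
At Theta: gained [] -> total []
At Kappa: gained ['V920N', 'D716A', 'T146I'] -> total ['D716A', 'T146I', 'V920N']
At Delta: gained ['A786D', 'R519Y'] -> total ['A786D', 'D716A', 'R519Y', 'T146I', 'V920N']
At Gamma: gained ['F797W', 'R703W', 'T803I'] -> total ['A786D', 'D716A', 'F797W', 'R519Y', 'R703W', 'T146I', 'T803I', 'V920N']
At Iota: gained ['P253E', 'F28N'] -> total ['A786D', 'D716A', 'F28N', 'F797W', 'P253E', 'R519Y', 'R703W', 'T146I', 'T803I', 'V920N']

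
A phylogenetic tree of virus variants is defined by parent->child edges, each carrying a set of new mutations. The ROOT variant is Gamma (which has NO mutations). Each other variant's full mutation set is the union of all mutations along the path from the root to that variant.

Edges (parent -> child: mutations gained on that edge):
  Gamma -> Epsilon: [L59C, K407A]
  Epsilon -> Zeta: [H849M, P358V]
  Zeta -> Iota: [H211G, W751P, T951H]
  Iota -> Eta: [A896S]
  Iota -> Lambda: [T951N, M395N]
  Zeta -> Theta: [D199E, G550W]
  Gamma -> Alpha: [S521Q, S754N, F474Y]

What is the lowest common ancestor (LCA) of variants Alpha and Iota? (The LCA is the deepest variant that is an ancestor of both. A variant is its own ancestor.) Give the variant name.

Answer: Gamma

Derivation:
Path from root to Alpha: Gamma -> Alpha
  ancestors of Alpha: {Gamma, Alpha}
Path from root to Iota: Gamma -> Epsilon -> Zeta -> Iota
  ancestors of Iota: {Gamma, Epsilon, Zeta, Iota}
Common ancestors: {Gamma}
Walk up from Iota: Iota (not in ancestors of Alpha), Zeta (not in ancestors of Alpha), Epsilon (not in ancestors of Alpha), Gamma (in ancestors of Alpha)
Deepest common ancestor (LCA) = Gamma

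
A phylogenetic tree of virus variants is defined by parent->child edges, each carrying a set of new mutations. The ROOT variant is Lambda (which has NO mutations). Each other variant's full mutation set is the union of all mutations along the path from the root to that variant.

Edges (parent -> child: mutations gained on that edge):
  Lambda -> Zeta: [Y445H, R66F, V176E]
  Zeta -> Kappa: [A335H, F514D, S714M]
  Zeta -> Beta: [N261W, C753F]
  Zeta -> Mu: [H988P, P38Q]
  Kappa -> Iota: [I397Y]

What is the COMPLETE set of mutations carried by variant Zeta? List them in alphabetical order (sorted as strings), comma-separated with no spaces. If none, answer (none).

At Lambda: gained [] -> total []
At Zeta: gained ['Y445H', 'R66F', 'V176E'] -> total ['R66F', 'V176E', 'Y445H']

Answer: R66F,V176E,Y445H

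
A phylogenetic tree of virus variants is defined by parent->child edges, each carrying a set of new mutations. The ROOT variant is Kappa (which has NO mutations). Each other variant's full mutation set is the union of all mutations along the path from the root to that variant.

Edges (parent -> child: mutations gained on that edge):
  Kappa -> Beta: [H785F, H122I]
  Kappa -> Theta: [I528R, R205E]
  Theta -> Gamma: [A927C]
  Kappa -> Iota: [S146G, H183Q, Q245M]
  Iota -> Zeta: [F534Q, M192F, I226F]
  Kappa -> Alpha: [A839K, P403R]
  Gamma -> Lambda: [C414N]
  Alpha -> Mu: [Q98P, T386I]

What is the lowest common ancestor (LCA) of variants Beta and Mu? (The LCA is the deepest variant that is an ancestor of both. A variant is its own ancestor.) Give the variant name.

Path from root to Beta: Kappa -> Beta
  ancestors of Beta: {Kappa, Beta}
Path from root to Mu: Kappa -> Alpha -> Mu
  ancestors of Mu: {Kappa, Alpha, Mu}
Common ancestors: {Kappa}
Walk up from Mu: Mu (not in ancestors of Beta), Alpha (not in ancestors of Beta), Kappa (in ancestors of Beta)
Deepest common ancestor (LCA) = Kappa

Answer: Kappa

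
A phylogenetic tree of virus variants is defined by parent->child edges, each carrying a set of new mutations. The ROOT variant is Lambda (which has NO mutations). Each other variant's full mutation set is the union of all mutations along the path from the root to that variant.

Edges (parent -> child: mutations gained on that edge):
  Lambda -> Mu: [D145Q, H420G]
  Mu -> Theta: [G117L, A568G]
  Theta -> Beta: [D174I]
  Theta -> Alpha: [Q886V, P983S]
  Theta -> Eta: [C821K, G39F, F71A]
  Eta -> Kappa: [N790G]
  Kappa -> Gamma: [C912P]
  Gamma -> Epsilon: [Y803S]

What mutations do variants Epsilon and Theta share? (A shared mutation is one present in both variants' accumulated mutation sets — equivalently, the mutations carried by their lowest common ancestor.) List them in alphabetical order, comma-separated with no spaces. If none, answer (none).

Answer: A568G,D145Q,G117L,H420G

Derivation:
Accumulating mutations along path to Epsilon:
  At Lambda: gained [] -> total []
  At Mu: gained ['D145Q', 'H420G'] -> total ['D145Q', 'H420G']
  At Theta: gained ['G117L', 'A568G'] -> total ['A568G', 'D145Q', 'G117L', 'H420G']
  At Eta: gained ['C821K', 'G39F', 'F71A'] -> total ['A568G', 'C821K', 'D145Q', 'F71A', 'G117L', 'G39F', 'H420G']
  At Kappa: gained ['N790G'] -> total ['A568G', 'C821K', 'D145Q', 'F71A', 'G117L', 'G39F', 'H420G', 'N790G']
  At Gamma: gained ['C912P'] -> total ['A568G', 'C821K', 'C912P', 'D145Q', 'F71A', 'G117L', 'G39F', 'H420G', 'N790G']
  At Epsilon: gained ['Y803S'] -> total ['A568G', 'C821K', 'C912P', 'D145Q', 'F71A', 'G117L', 'G39F', 'H420G', 'N790G', 'Y803S']
Mutations(Epsilon) = ['A568G', 'C821K', 'C912P', 'D145Q', 'F71A', 'G117L', 'G39F', 'H420G', 'N790G', 'Y803S']
Accumulating mutations along path to Theta:
  At Lambda: gained [] -> total []
  At Mu: gained ['D145Q', 'H420G'] -> total ['D145Q', 'H420G']
  At Theta: gained ['G117L', 'A568G'] -> total ['A568G', 'D145Q', 'G117L', 'H420G']
Mutations(Theta) = ['A568G', 'D145Q', 'G117L', 'H420G']
Intersection: ['A568G', 'C821K', 'C912P', 'D145Q', 'F71A', 'G117L', 'G39F', 'H420G', 'N790G', 'Y803S'] ∩ ['A568G', 'D145Q', 'G117L', 'H420G'] = ['A568G', 'D145Q', 'G117L', 'H420G']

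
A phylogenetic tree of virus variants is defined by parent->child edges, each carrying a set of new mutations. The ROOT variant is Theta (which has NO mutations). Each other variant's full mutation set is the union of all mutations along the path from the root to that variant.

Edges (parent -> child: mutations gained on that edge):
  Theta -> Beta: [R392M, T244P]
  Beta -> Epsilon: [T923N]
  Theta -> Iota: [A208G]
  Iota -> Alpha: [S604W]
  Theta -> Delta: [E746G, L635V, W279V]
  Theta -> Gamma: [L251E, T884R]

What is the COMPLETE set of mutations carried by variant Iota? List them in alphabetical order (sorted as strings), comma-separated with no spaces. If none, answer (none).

Answer: A208G

Derivation:
At Theta: gained [] -> total []
At Iota: gained ['A208G'] -> total ['A208G']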